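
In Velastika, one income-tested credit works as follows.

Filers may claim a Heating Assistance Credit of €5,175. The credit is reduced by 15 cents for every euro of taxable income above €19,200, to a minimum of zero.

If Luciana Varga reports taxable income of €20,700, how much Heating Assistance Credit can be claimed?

€4,950

Heating Assistance Credit: 15% of the €1,500 excess over €19,200 is €225; credit = €5,175 − €225 = €4,950.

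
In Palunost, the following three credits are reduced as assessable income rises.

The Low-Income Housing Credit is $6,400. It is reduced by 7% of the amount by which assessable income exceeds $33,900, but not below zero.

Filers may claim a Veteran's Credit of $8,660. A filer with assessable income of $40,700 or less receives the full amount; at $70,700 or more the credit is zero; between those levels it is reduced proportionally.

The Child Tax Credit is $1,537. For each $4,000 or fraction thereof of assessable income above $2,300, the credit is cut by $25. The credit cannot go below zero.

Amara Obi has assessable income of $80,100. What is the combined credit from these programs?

Low-Income Housing Credit: 7% of the $46,200 excess over $33,900 is $3,234; credit = $6,400 − $3,234 = $3,166.
Veteran's Credit: $80,100 is at or above $70,700, so the credit is $0.
Child Tax Credit: income exceeds $2,300 by $77,800, which is 20 full-or-partial $4,000 increments; reduction = 20 × $25 = $500, leaving $1,037.
Total: $3,166 + $0 + $1,037 = $4,203.

$4,203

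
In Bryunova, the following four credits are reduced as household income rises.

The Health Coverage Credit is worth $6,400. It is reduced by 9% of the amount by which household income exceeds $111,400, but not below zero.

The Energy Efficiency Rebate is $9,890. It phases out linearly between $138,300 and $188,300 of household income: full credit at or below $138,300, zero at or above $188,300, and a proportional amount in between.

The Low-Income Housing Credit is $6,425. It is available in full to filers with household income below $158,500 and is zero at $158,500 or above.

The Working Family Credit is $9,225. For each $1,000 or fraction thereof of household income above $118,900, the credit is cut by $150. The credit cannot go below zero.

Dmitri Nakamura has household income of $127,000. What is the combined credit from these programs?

$29,186

Health Coverage Credit: 9% of the $15,600 excess over $111,400 is $1,404; credit = $6,400 − $1,404 = $4,996.
Energy Efficiency Rebate: $127,000 is at or below the $138,300 threshold, so the full $9,890 applies.
Low-Income Housing Credit: $127,000 is below the $158,500 cutoff, so the full $6,425 applies.
Working Family Credit: income exceeds $118,900 by $8,100, which is 9 full-or-partial $1,000 increments; reduction = 9 × $150 = $1,350, leaving $7,875.
Total: $4,996 + $9,890 + $6,425 + $7,875 = $29,186.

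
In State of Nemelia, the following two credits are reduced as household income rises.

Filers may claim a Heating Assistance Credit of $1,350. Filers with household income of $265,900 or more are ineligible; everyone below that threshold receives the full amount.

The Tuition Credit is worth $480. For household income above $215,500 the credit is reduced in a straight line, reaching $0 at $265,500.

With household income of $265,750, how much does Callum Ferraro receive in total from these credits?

$1,350

Heating Assistance Credit: $265,750 is below the $265,900 cutoff, so the full $1,350 applies.
Tuition Credit: $265,750 is at or above $265,500, so the credit is $0.
Total: $1,350 + $0 = $1,350.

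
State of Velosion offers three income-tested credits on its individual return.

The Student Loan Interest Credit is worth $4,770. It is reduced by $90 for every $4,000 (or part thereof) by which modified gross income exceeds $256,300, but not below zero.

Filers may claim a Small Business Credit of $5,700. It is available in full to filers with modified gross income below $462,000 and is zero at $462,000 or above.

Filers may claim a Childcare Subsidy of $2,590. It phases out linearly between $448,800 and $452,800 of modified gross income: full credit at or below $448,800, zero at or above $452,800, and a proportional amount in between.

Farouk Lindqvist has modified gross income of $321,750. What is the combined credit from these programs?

$11,530

Student Loan Interest Credit: income exceeds $256,300 by $65,450, which is 17 full-or-partial $4,000 increments; reduction = 17 × $90 = $1,530, leaving $3,240.
Small Business Credit: $321,750 is below the $462,000 cutoff, so the full $5,700 applies.
Childcare Subsidy: $321,750 is at or below the $448,800 threshold, so the full $2,590 applies.
Total: $3,240 + $5,700 + $2,590 = $11,530.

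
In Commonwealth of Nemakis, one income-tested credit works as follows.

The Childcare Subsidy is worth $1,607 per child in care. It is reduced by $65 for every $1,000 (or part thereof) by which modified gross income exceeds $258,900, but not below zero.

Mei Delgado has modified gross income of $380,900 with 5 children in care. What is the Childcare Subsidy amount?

$105

Childcare Subsidy: base = 5 × $1,607 = $8,035. income exceeds $258,900 by $122,000, which is 122 full-or-partial $1,000 increments; reduction = 122 × $65 = $7,930, leaving $105.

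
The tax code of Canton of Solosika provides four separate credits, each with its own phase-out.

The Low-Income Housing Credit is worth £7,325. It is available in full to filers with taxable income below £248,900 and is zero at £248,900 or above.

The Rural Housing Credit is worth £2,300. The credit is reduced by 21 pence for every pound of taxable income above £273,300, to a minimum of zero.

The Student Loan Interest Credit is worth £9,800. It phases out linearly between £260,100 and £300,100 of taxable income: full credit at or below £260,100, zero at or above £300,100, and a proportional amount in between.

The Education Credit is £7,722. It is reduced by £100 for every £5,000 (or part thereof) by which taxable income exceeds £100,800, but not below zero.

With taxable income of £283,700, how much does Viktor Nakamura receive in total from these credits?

£8,156

Low-Income Housing Credit: £283,700 meets or exceeds the £248,900 cutoff, so the credit is £0.
Rural Housing Credit: 21% of the £10,400 excess over £273,300 is £2,184; credit = £2,300 − £2,184 = £116.
Student Loan Interest Credit: £283,700 is £23,600 into a £40,000 phase-out range, leaving 16,400/40,000 of the credit: £9,800 × 16,400/40,000 = £4,018.
Education Credit: income exceeds £100,800 by £182,900, which is 37 full-or-partial £5,000 increments; reduction = 37 × £100 = £3,700, leaving £4,022.
Total: £0 + £116 + £4,018 + £4,022 = £8,156.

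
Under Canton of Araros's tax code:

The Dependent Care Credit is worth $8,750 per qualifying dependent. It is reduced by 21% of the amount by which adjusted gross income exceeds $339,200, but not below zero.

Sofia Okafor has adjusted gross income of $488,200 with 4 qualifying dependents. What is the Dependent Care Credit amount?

Dependent Care Credit: base = 4 × $8,750 = $35,000. 21% of the $149,000 excess over $339,200 is $31,290; credit = $35,000 − $31,290 = $3,710.

$3,710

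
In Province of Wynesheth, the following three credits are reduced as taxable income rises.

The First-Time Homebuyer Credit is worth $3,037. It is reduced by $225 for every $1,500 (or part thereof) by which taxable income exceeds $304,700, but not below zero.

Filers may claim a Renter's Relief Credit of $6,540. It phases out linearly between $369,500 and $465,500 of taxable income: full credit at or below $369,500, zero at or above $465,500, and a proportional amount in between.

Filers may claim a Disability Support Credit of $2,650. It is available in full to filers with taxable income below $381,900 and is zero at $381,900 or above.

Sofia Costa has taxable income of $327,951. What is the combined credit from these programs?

$9,190

First-Time Homebuyer Credit: income exceeds $304,700 by $23,251 → 16 increments × $225 = $3,600 ≥ base, so the credit is $0.
Renter's Relief Credit: $327,951 is at or below the $369,500 threshold, so the full $6,540 applies.
Disability Support Credit: $327,951 is below the $381,900 cutoff, so the full $2,650 applies.
Total: $0 + $6,540 + $2,650 = $9,190.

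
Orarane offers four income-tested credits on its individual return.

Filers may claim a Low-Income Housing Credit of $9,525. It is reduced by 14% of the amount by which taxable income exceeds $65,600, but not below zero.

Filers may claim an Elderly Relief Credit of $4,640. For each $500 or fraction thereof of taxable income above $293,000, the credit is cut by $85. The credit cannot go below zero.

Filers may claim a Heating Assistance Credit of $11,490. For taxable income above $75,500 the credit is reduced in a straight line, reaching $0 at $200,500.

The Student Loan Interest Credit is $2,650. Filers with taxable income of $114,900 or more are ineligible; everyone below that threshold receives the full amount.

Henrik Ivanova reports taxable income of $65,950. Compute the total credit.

$28,256

Low-Income Housing Credit: 14% of the $350 excess over $65,600 is $49; credit = $9,525 − $49 = $9,476.
Elderly Relief Credit: $65,950 is at or below the $293,000 threshold, so the full $4,640 applies.
Heating Assistance Credit: $65,950 is at or below the $75,500 threshold, so the full $11,490 applies.
Student Loan Interest Credit: $65,950 is below the $114,900 cutoff, so the full $2,650 applies.
Total: $9,476 + $4,640 + $11,490 + $2,650 = $28,256.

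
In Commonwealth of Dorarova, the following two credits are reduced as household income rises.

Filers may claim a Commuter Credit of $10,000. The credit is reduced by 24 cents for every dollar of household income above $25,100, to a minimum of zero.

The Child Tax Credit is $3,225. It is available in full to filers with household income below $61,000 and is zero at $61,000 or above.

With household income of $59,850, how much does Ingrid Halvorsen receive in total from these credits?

Commuter Credit: 24% of the $34,750 excess over $25,100 is $8,340; credit = $10,000 − $8,340 = $1,660.
Child Tax Credit: $59,850 is below the $61,000 cutoff, so the full $3,225 applies.
Total: $1,660 + $3,225 = $4,885.

$4,885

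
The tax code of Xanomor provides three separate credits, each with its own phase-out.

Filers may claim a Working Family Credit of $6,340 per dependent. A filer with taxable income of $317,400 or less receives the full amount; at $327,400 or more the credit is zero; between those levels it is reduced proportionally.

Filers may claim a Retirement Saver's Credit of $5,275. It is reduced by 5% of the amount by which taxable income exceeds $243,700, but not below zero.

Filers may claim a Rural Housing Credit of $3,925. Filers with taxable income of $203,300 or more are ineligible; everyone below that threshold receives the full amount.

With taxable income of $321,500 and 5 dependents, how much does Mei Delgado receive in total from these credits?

$20,088

Working Family Credit: base = 5 × $6,340 = $31,700. $321,500 is $4,100 into a $10,000 phase-out range, leaving 5,900/10,000 of the credit: $31,700 × 5,900/10,000 = $18,703.
Retirement Saver's Credit: 5% of the $77,800 excess over $243,700 is $3,890; credit = $5,275 − $3,890 = $1,385.
Rural Housing Credit: $321,500 meets or exceeds the $203,300 cutoff, so the credit is $0.
Total: $18,703 + $1,385 + $0 = $20,088.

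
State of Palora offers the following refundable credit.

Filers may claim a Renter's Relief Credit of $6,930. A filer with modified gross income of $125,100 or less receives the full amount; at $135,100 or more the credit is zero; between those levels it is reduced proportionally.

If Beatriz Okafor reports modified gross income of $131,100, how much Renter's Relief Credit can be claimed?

Renter's Relief Credit: $131,100 is $6,000 into a $10,000 phase-out range, leaving 4,000/10,000 of the credit: $6,930 × 4,000/10,000 = $2,772.

$2,772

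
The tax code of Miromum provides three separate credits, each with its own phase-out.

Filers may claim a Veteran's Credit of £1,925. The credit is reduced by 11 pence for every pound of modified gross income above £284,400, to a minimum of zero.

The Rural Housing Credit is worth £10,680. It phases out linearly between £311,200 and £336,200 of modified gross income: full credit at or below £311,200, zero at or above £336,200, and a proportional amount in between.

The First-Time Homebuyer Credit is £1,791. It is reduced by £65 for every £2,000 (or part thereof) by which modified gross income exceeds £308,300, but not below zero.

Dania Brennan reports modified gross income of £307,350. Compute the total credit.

£12,471

Veteran's Credit: 11% of the £22,950 excess over £284,400 is £2,524.50 ≥ base, so the credit is £0.
Rural Housing Credit: £307,350 is at or below the £311,200 threshold, so the full £10,680 applies.
First-Time Homebuyer Credit: £307,350 is at or below the £308,300 threshold, so the full £1,791 applies.
Total: £0 + £10,680 + £1,791 = £12,471.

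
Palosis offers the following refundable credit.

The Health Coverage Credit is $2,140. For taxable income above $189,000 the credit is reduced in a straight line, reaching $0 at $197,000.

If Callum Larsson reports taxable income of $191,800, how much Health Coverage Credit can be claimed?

Health Coverage Credit: $191,800 is $2,800 into a $8,000 phase-out range, leaving 5,200/8,000 of the credit: $2,140 × 5,200/8,000 = $1,391.

$1,391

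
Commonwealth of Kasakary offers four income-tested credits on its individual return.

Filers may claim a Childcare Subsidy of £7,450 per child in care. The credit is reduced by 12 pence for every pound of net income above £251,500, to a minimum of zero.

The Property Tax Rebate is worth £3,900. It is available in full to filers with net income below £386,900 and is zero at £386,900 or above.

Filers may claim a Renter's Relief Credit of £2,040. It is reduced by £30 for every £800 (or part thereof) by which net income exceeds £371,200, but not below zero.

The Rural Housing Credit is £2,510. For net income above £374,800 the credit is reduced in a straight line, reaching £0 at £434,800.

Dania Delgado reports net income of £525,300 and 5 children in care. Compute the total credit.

Childcare Subsidy: base = 5 × £7,450 = £37,250. 12% of the £273,800 excess over £251,500 is £32,856; credit = £37,250 − £32,856 = £4,394.
Property Tax Rebate: £525,300 meets or exceeds the £386,900 cutoff, so the credit is £0.
Renter's Relief Credit: income exceeds £371,200 by £154,100 → 193 increments × £30 = £5,790 ≥ base, so the credit is £0.
Rural Housing Credit: £525,300 is at or above £434,800, so the credit is £0.
Total: £4,394 + £0 + £0 + £0 = £4,394.

£4,394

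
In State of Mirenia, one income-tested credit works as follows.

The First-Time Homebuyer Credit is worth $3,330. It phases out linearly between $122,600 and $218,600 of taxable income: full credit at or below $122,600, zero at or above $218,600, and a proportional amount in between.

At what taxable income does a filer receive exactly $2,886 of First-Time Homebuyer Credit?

$2,886 is 2,886/3,330 of the full $3,330, so 444/3,330 of the $96,000 range has been used: income = $122,600 + $96,000 × 444/3,330 = $135,400.

$135,400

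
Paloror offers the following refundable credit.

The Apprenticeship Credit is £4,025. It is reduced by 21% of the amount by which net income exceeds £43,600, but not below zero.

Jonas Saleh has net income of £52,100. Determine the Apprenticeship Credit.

£2,240

Apprenticeship Credit: 21% of the £8,500 excess over £43,600 is £1,785; credit = £4,025 − £1,785 = £2,240.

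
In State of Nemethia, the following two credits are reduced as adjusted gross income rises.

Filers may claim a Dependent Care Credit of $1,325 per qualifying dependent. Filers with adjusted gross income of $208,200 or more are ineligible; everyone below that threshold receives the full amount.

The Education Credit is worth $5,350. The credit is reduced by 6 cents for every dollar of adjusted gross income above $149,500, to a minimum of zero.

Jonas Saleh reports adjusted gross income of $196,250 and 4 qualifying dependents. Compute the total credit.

Dependent Care Credit: base = 4 × $1,325 = $5,300. $196,250 is below the $208,200 cutoff, so the full $5,300 applies.
Education Credit: 6% of the $46,750 excess over $149,500 is $2,805; credit = $5,350 − $2,805 = $2,545.
Total: $5,300 + $2,545 = $7,845.

$7,845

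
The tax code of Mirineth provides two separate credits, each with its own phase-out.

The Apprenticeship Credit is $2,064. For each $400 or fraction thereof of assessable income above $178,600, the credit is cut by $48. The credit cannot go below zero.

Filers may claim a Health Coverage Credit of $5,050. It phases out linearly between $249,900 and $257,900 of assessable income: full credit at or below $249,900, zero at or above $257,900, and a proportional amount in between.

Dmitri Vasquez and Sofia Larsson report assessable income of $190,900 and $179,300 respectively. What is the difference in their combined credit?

$1,392

Dmitri ($190,900): Apprenticeship Credit: income exceeds $178,600 by $12,300, which is 31 full-or-partial $400 increments; reduction = 31 × $48 = $1,488, leaving $576. Health Coverage Credit: $190,900 is at or below the $249,900 threshold, so the full $5,050 applies. total $576 + $5,050 = $5,626
Sofia ($179,300): Apprenticeship Credit: income exceeds $178,600 by $700, which is 2 full-or-partial $400 increments; reduction = 2 × $48 = $96, leaving $1,968. Health Coverage Credit: $179,300 is at or below the $249,900 threshold, so the full $5,050 applies. total $1,968 + $5,050 = $7,018
Difference: |$5,626 − $7,018| = $1,392.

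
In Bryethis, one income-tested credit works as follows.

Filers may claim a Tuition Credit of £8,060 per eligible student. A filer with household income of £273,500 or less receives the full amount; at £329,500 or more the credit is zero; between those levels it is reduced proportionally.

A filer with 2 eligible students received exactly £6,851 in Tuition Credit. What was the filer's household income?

Full credit = 2 × £8,060 = £16,120.
£6,851 is 6,851/16,120 of the full £16,120, so 9,269/16,120 of the £56,000 range has been used: income = £273,500 + £56,000 × 9,269/16,120 = £305,700.

£305,700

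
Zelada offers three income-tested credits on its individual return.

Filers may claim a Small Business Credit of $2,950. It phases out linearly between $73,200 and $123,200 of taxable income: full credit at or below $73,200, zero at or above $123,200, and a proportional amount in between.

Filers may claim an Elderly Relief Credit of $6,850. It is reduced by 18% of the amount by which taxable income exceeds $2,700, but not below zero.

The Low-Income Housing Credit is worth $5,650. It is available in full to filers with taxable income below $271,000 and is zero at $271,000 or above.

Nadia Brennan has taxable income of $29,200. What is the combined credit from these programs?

Small Business Credit: $29,200 is at or below the $73,200 threshold, so the full $2,950 applies.
Elderly Relief Credit: 18% of the $26,500 excess over $2,700 is $4,770; credit = $6,850 − $4,770 = $2,080.
Low-Income Housing Credit: $29,200 is below the $271,000 cutoff, so the full $5,650 applies.
Total: $2,950 + $2,080 + $5,650 = $10,680.

$10,680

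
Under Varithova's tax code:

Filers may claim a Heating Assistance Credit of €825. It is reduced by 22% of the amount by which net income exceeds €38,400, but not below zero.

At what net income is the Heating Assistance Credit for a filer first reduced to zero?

€42,150

The credit falls by 22% of each euro above €38,400, so it reaches zero when the excess is €825 / 22% = €3,750: income = €38,400 + €3,750 = €42,150.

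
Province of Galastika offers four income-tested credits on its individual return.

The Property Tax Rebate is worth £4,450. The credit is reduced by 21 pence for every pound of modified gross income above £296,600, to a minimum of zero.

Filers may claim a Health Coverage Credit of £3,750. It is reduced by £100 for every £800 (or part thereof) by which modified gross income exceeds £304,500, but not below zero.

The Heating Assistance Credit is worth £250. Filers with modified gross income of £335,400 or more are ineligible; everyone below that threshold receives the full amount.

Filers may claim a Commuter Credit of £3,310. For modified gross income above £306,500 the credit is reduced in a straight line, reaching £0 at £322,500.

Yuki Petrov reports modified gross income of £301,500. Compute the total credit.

£10,731

Property Tax Rebate: 21% of the £4,900 excess over £296,600 is £1,029; credit = £4,450 − £1,029 = £3,421.
Health Coverage Credit: £301,500 is at or below the £304,500 threshold, so the full £3,750 applies.
Heating Assistance Credit: £301,500 is below the £335,400 cutoff, so the full £250 applies.
Commuter Credit: £301,500 is at or below the £306,500 threshold, so the full £3,310 applies.
Total: £3,421 + £3,750 + £250 + £3,310 = £10,731.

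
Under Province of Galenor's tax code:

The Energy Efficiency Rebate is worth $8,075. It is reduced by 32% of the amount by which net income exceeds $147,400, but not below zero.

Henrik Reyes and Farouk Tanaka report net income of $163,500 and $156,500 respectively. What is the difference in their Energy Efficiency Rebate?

$2,240

Henrik ($163,500): Energy Efficiency Rebate: 32% of the $16,100 excess over $147,400 is $5,152; credit = $8,075 − $5,152 = $2,923.
Farouk ($156,500): Energy Efficiency Rebate: 32% of the $9,100 excess over $147,400 is $2,912; credit = $8,075 − $2,912 = $5,163.
Difference: |$2,923 − $5,163| = $2,240.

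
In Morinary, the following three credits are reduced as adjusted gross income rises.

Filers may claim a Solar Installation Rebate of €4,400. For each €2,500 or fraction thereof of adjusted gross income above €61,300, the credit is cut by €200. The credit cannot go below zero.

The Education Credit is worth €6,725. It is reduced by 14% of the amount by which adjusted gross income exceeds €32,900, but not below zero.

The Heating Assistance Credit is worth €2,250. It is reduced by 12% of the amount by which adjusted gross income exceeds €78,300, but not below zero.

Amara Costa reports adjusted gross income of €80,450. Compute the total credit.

€4,860

Solar Installation Rebate: income exceeds €61,300 by €19,150, which is 8 full-or-partial €2,500 increments; reduction = 8 × €200 = €1,600, leaving €2,800.
Education Credit: 14% of the €47,550 excess over €32,900 is €6,657; credit = €6,725 − €6,657 = €68.
Heating Assistance Credit: 12% of the €2,150 excess over €78,300 is €258; credit = €2,250 − €258 = €1,992.
Total: €2,800 + €68 + €1,992 = €4,860.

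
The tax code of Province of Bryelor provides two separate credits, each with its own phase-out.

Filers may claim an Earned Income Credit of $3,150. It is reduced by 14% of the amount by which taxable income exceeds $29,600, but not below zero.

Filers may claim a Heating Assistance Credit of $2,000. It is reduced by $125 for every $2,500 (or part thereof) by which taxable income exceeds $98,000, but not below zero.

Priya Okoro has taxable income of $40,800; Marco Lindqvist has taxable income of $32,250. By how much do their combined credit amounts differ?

Priya ($40,800): Earned Income Credit: 14% of the $11,200 excess over $29,600 is $1,568; credit = $3,150 − $1,568 = $1,582. Heating Assistance Credit: $40,800 is at or below the $98,000 threshold, so the full $2,000 applies. total $1,582 + $2,000 = $3,582
Marco ($32,250): Earned Income Credit: 14% of the $2,650 excess over $29,600 is $371; credit = $3,150 − $371 = $2,779. Heating Assistance Credit: $32,250 is at or below the $98,000 threshold, so the full $2,000 applies. total $2,779 + $2,000 = $4,779
Difference: |$3,582 − $4,779| = $1,197.

$1,197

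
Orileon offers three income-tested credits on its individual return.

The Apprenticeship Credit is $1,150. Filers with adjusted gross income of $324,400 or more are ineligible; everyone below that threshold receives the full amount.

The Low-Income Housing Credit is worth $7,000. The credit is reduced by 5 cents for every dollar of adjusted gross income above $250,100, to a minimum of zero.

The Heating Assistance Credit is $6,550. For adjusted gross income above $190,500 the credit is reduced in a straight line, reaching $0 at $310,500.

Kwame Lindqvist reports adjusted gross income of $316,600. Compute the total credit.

$4,825

Apprenticeship Credit: $316,600 is below the $324,400 cutoff, so the full $1,150 applies.
Low-Income Housing Credit: 5% of the $66,500 excess over $250,100 is $3,325; credit = $7,000 − $3,325 = $3,675.
Heating Assistance Credit: $316,600 is at or above $310,500, so the credit is $0.
Total: $1,150 + $3,675 + $0 = $4,825.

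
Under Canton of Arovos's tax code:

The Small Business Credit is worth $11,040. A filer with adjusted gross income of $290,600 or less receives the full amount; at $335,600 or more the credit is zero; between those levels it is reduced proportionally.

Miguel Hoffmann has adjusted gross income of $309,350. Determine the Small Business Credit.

$6,440

Small Business Credit: $309,350 is $18,750 into a $45,000 phase-out range, leaving 26,250/45,000 of the credit: $11,040 × 26,250/45,000 = $6,440.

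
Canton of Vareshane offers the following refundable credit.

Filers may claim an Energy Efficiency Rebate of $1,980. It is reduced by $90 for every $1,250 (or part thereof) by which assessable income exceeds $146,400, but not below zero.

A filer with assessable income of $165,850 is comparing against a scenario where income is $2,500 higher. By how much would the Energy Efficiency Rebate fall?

$180

At $165,850 — income exceeds $146,400 by $19,450, which is 16 full-or-partial $1,250 increments; reduction = 16 × $90 = $1,440, leaving $540.
At $168,350 — income exceeds $146,400 by $21,950, which is 18 full-or-partial $1,250 increments; reduction = 18 × $90 = $1,620, leaving $360.
Lost: $540 − $360 = $180.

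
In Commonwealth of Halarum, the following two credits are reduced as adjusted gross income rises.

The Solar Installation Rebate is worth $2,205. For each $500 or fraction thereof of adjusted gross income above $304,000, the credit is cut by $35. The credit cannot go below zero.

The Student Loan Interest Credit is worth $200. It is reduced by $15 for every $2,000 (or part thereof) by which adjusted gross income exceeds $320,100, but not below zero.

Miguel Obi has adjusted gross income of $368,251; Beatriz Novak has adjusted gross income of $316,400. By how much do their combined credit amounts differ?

$1,530

Miguel ($368,251): Solar Installation Rebate: income exceeds $304,000 by $64,251 → 129 increments × $35 = $4,515 ≥ base, so the credit is $0. Student Loan Interest Credit: income exceeds $320,100 by $48,151 → 25 increments × $15 = $375 ≥ base, so the credit is $0. total $0 + $0 = $0
Beatriz ($316,400): Solar Installation Rebate: income exceeds $304,000 by $12,400, which is 25 full-or-partial $500 increments; reduction = 25 × $35 = $875, leaving $1,330. Student Loan Interest Credit: $316,400 is at or below the $320,100 threshold, so the full $200 applies. total $1,330 + $200 = $1,530
Difference: |$0 − $1,530| = $1,530.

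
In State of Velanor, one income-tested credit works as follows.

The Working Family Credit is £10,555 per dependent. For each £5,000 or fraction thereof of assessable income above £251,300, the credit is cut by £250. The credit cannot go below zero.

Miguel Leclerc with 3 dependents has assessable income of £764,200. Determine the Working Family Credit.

Working Family Credit: base = 3 × £10,555 = £31,665. income exceeds £251,300 by £512,900, which is 103 full-or-partial £5,000 increments; reduction = 103 × £250 = £25,750, leaving £5,915.

£5,915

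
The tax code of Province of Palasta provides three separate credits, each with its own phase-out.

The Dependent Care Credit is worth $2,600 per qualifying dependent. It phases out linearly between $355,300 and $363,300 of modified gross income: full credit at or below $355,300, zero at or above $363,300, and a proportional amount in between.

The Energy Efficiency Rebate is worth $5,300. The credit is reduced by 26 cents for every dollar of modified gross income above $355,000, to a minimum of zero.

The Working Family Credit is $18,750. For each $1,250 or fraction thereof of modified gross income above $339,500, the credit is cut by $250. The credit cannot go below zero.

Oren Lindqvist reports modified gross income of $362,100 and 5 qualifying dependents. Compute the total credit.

Dependent Care Credit: base = 5 × $2,600 = $13,000. $362,100 is $6,800 into a $8,000 phase-out range, leaving 1,200/8,000 of the credit: $13,000 × 1,200/8,000 = $1,950.
Energy Efficiency Rebate: 26% of the $7,100 excess over $355,000 is $1,846; credit = $5,300 − $1,846 = $3,454.
Working Family Credit: income exceeds $339,500 by $22,600, which is 19 full-or-partial $1,250 increments; reduction = 19 × $250 = $4,750, leaving $14,000.
Total: $1,950 + $3,454 + $14,000 = $19,404.

$19,404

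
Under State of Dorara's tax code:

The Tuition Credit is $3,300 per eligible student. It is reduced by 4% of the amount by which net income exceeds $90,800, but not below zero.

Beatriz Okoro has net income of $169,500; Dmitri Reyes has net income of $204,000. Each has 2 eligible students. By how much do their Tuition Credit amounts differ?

$1,380

Beatriz ($169,500): Tuition Credit: base = 2 × $3,300 = $6,600. 4% of the $78,700 excess over $90,800 is $3,148; credit = $6,600 − $3,148 = $3,452.
Dmitri ($204,000): Tuition Credit: base = 2 × $3,300 = $6,600. 4% of the $113,200 excess over $90,800 is $4,528; credit = $6,600 − $4,528 = $2,072.
Difference: |$3,452 − $2,072| = $1,380.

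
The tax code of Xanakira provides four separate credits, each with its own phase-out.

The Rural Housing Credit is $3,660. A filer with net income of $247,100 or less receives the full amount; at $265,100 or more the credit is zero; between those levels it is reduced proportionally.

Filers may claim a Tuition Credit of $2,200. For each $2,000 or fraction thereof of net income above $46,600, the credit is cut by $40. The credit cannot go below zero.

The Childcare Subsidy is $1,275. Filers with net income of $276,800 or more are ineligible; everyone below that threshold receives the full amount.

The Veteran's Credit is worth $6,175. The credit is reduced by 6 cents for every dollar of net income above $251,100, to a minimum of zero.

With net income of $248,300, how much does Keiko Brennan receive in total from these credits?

Rural Housing Credit: $248,300 is $1,200 into a $18,000 phase-out range, leaving 16,800/18,000 of the credit: $3,660 × 16,800/18,000 = $3,416.
Tuition Credit: income exceeds $46,600 by $201,700 → 101 increments × $40 = $4,040 ≥ base, so the credit is $0.
Childcare Subsidy: $248,300 is below the $276,800 cutoff, so the full $1,275 applies.
Veteran's Credit: $248,300 is at or below the $251,100 threshold, so the full $6,175 applies.
Total: $3,416 + $0 + $1,275 + $6,175 = $10,866.

$10,866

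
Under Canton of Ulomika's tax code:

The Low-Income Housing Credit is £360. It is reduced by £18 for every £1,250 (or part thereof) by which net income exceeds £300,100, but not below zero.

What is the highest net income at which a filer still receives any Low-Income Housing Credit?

£323,850

After 19 increments the reduction is 19 × £18 = £342, leaving £18; one more increment wipes it out. Increment 19 ends at excess 19 × £1,250 = £23,750, so the highest qualifying income is £300,100 + £23,750 = £323,850.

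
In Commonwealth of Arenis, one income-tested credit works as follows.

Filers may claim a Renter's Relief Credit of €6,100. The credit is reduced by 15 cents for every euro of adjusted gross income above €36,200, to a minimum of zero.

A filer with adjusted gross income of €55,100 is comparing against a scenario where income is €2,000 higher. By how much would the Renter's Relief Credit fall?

€300

At €55,100 — 15% of the €18,900 excess over €36,200 is €2,835; credit = €6,100 − €2,835 = €3,265.
At €57,100 — 15% of the €20,900 excess over €36,200 is €3,135; credit = €6,100 − €3,135 = €2,965.
Lost: €3,265 − €2,965 = €300.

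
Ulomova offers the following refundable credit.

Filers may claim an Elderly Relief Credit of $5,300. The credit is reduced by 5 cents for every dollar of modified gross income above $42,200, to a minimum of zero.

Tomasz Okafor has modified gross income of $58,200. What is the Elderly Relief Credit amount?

Elderly Relief Credit: 5% of the $16,000 excess over $42,200 is $800; credit = $5,300 − $800 = $4,500.

$4,500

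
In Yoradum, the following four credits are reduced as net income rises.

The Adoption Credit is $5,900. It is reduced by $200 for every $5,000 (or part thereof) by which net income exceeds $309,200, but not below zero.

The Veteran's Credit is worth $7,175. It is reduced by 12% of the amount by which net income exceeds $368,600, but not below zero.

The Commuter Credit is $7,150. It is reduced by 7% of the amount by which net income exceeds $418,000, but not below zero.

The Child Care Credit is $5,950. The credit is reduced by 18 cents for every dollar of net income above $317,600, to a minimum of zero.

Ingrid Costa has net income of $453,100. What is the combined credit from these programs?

Adoption Credit: income exceeds $309,200 by $143,900, which is 29 full-or-partial $5,000 increments; reduction = 29 × $200 = $5,800, leaving $100.
Veteran's Credit: 12% of the $84,500 excess over $368,600 is $10,140 ≥ base, so the credit is $0.
Commuter Credit: 7% of the $35,100 excess over $418,000 is $2,457; credit = $7,150 − $2,457 = $4,693.
Child Care Credit: 18% of the $135,500 excess over $317,600 is $24,390 ≥ base, so the credit is $0.
Total: $100 + $0 + $4,693 + $0 = $4,793.

$4,793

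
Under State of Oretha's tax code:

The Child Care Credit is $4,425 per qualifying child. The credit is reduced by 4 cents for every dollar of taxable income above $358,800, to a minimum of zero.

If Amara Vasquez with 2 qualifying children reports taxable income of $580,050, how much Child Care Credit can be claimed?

Child Care Credit: base = 2 × $4,425 = $8,850. 4% of the $221,250 excess over $358,800 is $8,850 ≥ base, so the credit is $0.

$0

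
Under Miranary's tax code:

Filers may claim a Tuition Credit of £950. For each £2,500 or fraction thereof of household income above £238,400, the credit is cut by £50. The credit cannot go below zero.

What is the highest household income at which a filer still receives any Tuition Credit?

£283,400

After 18 increments the reduction is 18 × £50 = £900, leaving £50; one more increment wipes it out. Increment 18 ends at excess 18 × £2,500 = £45,000, so the highest qualifying income is £238,400 + £45,000 = £283,400.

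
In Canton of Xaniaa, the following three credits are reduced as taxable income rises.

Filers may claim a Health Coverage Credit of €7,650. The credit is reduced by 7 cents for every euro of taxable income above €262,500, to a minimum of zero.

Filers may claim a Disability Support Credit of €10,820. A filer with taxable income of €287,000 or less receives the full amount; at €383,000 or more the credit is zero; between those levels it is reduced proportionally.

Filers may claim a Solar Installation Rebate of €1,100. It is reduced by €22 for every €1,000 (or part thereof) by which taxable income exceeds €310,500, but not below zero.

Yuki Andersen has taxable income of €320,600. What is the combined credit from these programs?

Health Coverage Credit: 7% of the €58,100 excess over €262,500 is €4,067; credit = €7,650 − €4,067 = €3,583.
Disability Support Credit: €320,600 is €33,600 into a €96,000 phase-out range, leaving 62,400/96,000 of the credit: €10,820 × 62,400/96,000 = €7,033.
Solar Installation Rebate: income exceeds €310,500 by €10,100, which is 11 full-or-partial €1,000 increments; reduction = 11 × €22 = €242, leaving €858.
Total: €3,583 + €7,033 + €858 = €11,474.

€11,474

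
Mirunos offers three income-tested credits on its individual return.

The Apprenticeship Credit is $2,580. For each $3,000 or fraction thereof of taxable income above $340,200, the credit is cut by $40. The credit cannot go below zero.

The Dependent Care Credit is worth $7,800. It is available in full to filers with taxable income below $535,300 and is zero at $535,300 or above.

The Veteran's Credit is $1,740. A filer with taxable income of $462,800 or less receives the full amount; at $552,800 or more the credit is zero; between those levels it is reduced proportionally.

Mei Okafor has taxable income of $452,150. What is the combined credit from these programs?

Apprenticeship Credit: income exceeds $340,200 by $111,950, which is 38 full-or-partial $3,000 increments; reduction = 38 × $40 = $1,520, leaving $1,060.
Dependent Care Credit: $452,150 is below the $535,300 cutoff, so the full $7,800 applies.
Veteran's Credit: $452,150 is at or below the $462,800 threshold, so the full $1,740 applies.
Total: $1,060 + $7,800 + $1,740 = $10,600.

$10,600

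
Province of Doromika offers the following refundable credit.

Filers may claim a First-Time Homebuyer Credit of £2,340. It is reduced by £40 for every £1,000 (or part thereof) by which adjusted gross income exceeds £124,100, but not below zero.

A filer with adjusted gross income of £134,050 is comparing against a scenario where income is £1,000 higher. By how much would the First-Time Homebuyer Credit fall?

At £134,050 — income exceeds £124,100 by £9,950, which is 10 full-or-partial £1,000 increments; reduction = 10 × £40 = £400, leaving £1,940.
At £135,050 — income exceeds £124,100 by £10,950, which is 11 full-or-partial £1,000 increments; reduction = 11 × £40 = £440, leaving £1,900.
Lost: £1,940 − £1,900 = £40.

£40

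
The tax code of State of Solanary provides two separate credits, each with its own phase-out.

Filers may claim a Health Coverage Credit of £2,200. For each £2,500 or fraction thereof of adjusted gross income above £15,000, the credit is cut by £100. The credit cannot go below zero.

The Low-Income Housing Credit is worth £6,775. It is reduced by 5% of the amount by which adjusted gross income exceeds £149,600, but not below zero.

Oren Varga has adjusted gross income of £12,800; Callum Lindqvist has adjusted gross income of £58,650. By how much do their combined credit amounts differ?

£1,800

Oren (£12,800): Health Coverage Credit: £12,800 is at or below the £15,000 threshold, so the full £2,200 applies. Low-Income Housing Credit: £12,800 is at or below the £149,600 threshold, so the full £6,775 applies. total £2,200 + £6,775 = £8,975
Callum (£58,650): Health Coverage Credit: income exceeds £15,000 by £43,650, which is 18 full-or-partial £2,500 increments; reduction = 18 × £100 = £1,800, leaving £400. Low-Income Housing Credit: £58,650 is at or below the £149,600 threshold, so the full £6,775 applies. total £400 + £6,775 = £7,175
Difference: |£8,975 − £7,175| = £1,800.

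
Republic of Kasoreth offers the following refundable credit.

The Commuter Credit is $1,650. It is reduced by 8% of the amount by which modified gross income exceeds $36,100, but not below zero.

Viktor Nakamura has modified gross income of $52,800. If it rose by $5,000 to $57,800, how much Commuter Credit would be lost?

At $52,800 — 8% of the $16,700 excess over $36,100 is $1,336; credit = $1,650 − $1,336 = $314.
At $57,800 — 8% of the $21,700 excess over $36,100 is $1,736 ≥ base, so the credit is $0.
Lost: $314 − $0 = $314.

$314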